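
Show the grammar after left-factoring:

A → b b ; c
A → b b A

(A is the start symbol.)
A → b b A'
A' → ; c
A' → A

Left-factoring transforms A → αβ₁ | αβ₂ into A → αA' and A' → β₁ | β₂
(α is the longest common prefix among the alternatives). Repeat until
no nonterminal has two alternatives with a common prefix.

Round 1: A has alternatives sharing prefix 'b b'. Introduce A': A → b b A'
  Add: A' → ; c
  Add: A' → A

No remaining common prefixes — done.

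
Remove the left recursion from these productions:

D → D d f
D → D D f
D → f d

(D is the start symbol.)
D → f d D'
D' → d f D'
D' → D f D'
D' → ε

D is directly left-recursive. The standard transformation for
  A → A α₁ | ... | A α_m | β₁ | ... | β_n
is
  A  → β₁ A' | ... | β_n A'
  A' → α₁ A' | ... | α_m A' | ε

D → f d becomes D → f d D'
D → D d f becomes D' → d f D'
D → D D f becomes D' → D f D'
Add D' → ε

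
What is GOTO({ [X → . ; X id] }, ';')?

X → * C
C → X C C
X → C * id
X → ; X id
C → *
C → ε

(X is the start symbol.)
{ [C → . *], [C → . X C C], [C → .], [X → . * C], [X → . ; X id], [X → . C * id], [X → ; . X id] }

GOTO(I, ';') = CLOSURE({ [A → αX.β] : [A → α.Xβ] ∈ I, X = ';' })

Items with dot before ';', with the dot advanced:
  [X → . ; X id] → [X → ; . X id]
Closure of the advanced items:
  [X → ; . X id] has the dot before X: add [X → . * C], [X → . C * id], [X → . ; X id]
  [X → . C * id] has the dot before C: add [C → . X C C], [C → . *], [C → .]

GOTO = { [C → . *], [C → . X C C], [C → .], [X → . * C], [X → . ; X id], [X → . C * id], [X → ; . X id] }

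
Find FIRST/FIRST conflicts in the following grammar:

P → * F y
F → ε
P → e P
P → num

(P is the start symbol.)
A FIRST/FIRST conflict occurs when two productions N → α and N → β for the same non-terminal have FIRST(α) ∩ FIRST(β) ≠ ∅ (with ε ∈ FIRST of a nullable right-hand side, so two nullable alternatives also conflict).

Productions for P:
  P → * F y: FIRST = { '*' }
  P → e P: FIRST = { 'e' }
  P → num: FIRST = { 'num' }
F has only one production, so no FIRST/FIRST conflict is possible there.

All alternatives of each non-terminal have pairwise disjoint FIRST sets.

Answer: No FIRST/FIRST conflicts.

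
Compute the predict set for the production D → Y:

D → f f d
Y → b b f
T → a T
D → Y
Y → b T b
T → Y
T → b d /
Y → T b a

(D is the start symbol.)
{ 'a', 'b' }

PREDICT(D → Y) = (FIRST(RHS) \ {ε}) ∪ (FOLLOW(D) if ε ∈ FIRST(RHS), i.e. RHS ⇒* ε)
FIRST(Y) = { 'a', 'b' }
FIRST(Y) = { 'a', 'b' }
ε ∉ FIRST(Y), so FOLLOW(D) is not added.
PREDICT(D → Y) = { 'a', 'b' }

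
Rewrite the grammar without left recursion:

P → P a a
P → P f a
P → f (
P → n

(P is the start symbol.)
P → f ( P'
P → n P'
P' → a a P'
P' → f a P'
P' → ε

P is directly left-recursive. The standard transformation for
  A → A α₁ | ... | A α_m | β₁ | ... | β_n
is
  A  → β₁ A' | ... | β_n A'
  A' → α₁ A' | ... | α_m A' | ε

P → f ( becomes P → f ( P'
P → n becomes P → n P'
P → P a a becomes P' → a a P'
P → P f a becomes P' → f a P'
Add P' → ε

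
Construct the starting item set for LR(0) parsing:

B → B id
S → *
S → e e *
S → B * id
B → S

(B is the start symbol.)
{ [B → . B id], [B → . S], [B' → . B], [S → . *], [S → . B * id], [S → . e e *] }

First, augment the grammar with B' → B
I₀ = CLOSURE({ [B' → . B] }):
  [B' → . B] has the dot before B: add [B → . B id], [B → . S]
  [B → . S] has the dot before S: add [S → . *], [S → . e e *], [S → . B * id]
No further items can be added.

I₀ = { [B → . B id], [B → . S], [B' → . B], [S → . *], [S → . B * id], [S → . e e *] }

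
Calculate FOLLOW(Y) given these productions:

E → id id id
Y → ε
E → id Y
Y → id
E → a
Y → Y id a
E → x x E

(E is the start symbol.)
To compute FOLLOW(Y), find every occurrence of Y on a right-hand side N → α Y β: add FIRST(β) \ {ε}, and if β is empty or nullable also add FOLLOW(N). Iterate to a fixed point.

In E → id Y: Y is at the end, add FOLLOW(E)
In Y → Y id a: Y is followed by id a, add FIRST(id a) \ {ε} = { 'id' }

The FOLLOW sets referred to above (computed the same way, to a fixed point):
  FOLLOW(E) = { $ }

Taking the union: FOLLOW(Y) = { $, 'id' }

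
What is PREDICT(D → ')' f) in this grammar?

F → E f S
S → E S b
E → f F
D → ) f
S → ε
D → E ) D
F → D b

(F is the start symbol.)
{ ')' }

PREDICT(D → ')' f) = (FIRST(RHS) \ {ε}) ∪ (FOLLOW(D) if ε ∈ FIRST(RHS), i.e. RHS ⇒* ε)
FIRST(')' f) = { ')' }
ε ∉ FIRST(')' f), so FOLLOW(D) is not added.
PREDICT(D → ')' f) = { ')' }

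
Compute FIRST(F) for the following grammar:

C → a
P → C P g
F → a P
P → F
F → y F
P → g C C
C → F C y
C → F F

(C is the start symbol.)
From F → a P:
  - a is a terminal: add 'a' and stop
From F → y F:
  - y is a terminal: add 'y' and stop

Collecting: FIRST(F) = { 'a', 'y' }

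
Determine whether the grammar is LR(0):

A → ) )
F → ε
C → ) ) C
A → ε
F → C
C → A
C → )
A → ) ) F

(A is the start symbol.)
A grammar is LR(0) if no state in the canonical LR(0) collection has:
  - both a shift item (dot before a terminal) and a complete item (shift-reduce conflict), or
  - two or more complete items (reduce-reduce conflict; the accept item [A' → A .] counts as a complete item here).

Augment with A' → A and build the canonical LR(0) collection (I0 = CLOSURE({[A' → . A]}), then GOTO on every symbol after a dot until no new states appear). It has 10 states:
  I0: { [A → . ) ) F], [A → . ) )], [A → .], [A' → . A] }  — shift, reduce
  I1: { [A → ) . ) F], [A → ) . )] }  — shift
  I2: { [A' → A .] }  — accept
  I3: { [A → ) ) . F], [A → ) ) .], [A → . ) ) F], [A → . ) )], [A → .], [C → . ) ) C], [C → . )], [C → . A], [F → . C], [F → .] }  — shift, 3 reduces
  I4: { [A → ) . ) F], [A → ) . )], [C → ) . ) C], [C → ) .] }  — shift, reduce
  I5: { [C → A .] }  — reduce
  I6: { [F → C .] }  — reduce
  I7: { [A → ) ) F .] }  — reduce
  I8: { [A → ) ) . F], [A → ) ) .], [A → . ) ) F], [A → . ) )], [A → .], [C → ) ) . C], [C → . ) ) C], [C → . )], [C → . A], [F → . C], [F → .] }  — shift, 3 reduces
  I9: { [C → ) ) C .], [F → C .] }  — 2 reduces

Conflict in state I0:
  Shift-reduce conflict between [A → .] and [A → . ) )]
So the grammar is NOT LR(0).

Answer: No. Shift-reduce conflict between [A → .] and [A → . ) )]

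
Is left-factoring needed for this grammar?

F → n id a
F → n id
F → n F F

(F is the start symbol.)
Left-factoring is needed when two productions for the same non-terminal
share a common prefix on the right-hand side.

Productions for F:
  F → n id a
  F → n id
  F → n F F

Found common prefix 'n' in productions for F

Answer: Yes, F has productions with common prefix 'n'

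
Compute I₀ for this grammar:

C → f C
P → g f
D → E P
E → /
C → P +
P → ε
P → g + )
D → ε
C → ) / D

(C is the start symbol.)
First, augment the grammar with C' → C
I₀ = CLOSURE({ [C' → . C] }):
  [C' → . C] has the dot before C: add [C → . f C], [C → . P +], [C → . ) / D]
  [C → . P +] has the dot before P: add [P → . g f], [P → .], [P → . g + )]
No further items can be added.

I₀ = { [C → . ) / D], [C → . P +], [C → . f C], [C' → . C], [P → . g + )], [P → . g f], [P → .] }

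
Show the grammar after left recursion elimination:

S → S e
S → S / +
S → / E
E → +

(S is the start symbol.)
S is directly left-recursive. The standard transformation for
  A → A α₁ | ... | A α_m | β₁ | ... | β_n
is
  A  → β₁ A' | ... | β_n A'
  A' → α₁ A' | ... | α_m A' | ε

S → / E becomes S → / E S'
S → S e becomes S' → e S'
S → S / + becomes S' → / + S'
Add S' → ε

Productions for other non-terminals are unchanged:
  E → +

Resulting grammar:
S → / E S'
S' → e S'
S' → / + S'
S' → ε
E → +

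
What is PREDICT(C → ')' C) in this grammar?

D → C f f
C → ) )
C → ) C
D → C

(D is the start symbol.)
{ ')' }

PREDICT(C → ')' C) = (FIRST(RHS) \ {ε}) ∪ (FOLLOW(C) if ε ∈ FIRST(RHS), i.e. RHS ⇒* ε)
FIRST(')' C) = { ')' }
ε ∉ FIRST(')' C), so FOLLOW(C) is not added.
PREDICT(C → ')' C) = { ')' }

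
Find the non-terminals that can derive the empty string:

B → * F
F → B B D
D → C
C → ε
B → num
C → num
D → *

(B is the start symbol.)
{ 'C', 'D' }

A non-terminal is nullable if it can derive ε (the empty string): either it has an ε-production, or it has a production whose right-hand side consists entirely of nullable non-terminals.

ε-productions: C → ε
So C is immediately nullable.
D → C: every symbol on the right is nullable, so D is nullable too.
No further non-terminal can be added: every production for the remaining non-terminals contains a terminal or a non-nullable non-terminal.
Nullable = { 'C', 'D' }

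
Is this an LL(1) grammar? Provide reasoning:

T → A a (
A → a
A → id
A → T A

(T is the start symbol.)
Relevant sets:
  FIRST(T) = { 'a', 'id' }

For A:
  PREDICT(A → a) = { 'a' }
  PREDICT(A → id) = { 'id' }
  PREDICT(A → T A) = { 'a', 'id' }
T has a single production, so nothing to check there.

Conflict found: Predict set conflict for A: { 'a' }
The grammar is NOT LL(1).

Answer: No. Predict set conflict for A: { 'a' }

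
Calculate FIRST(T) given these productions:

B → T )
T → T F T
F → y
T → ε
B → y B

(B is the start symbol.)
To compute FIRST(T), examine every production with T on the left-hand side, reading each right-hand side left to right until a non-nullable symbol is reached.

FIRST sets of the other non-terminals involved (by the same procedure, iterated to a fixed point):
  FIRST(F) = { 'y' }

From T → T F T:
  - T is the symbol being defined: contributes nothing new
    T is nullable, so continue to the next symbol
  - F is a non-terminal: add FIRST(F) \ {ε} = { 'y' }
    F is not nullable, so stop
From T → ε:
  - ε-production, so ε ∈ FIRST(T)

Collecting: FIRST(T) = { 'y', ε }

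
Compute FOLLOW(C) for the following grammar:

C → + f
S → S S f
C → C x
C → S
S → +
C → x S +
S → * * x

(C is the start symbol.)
To compute FOLLOW(C), find every occurrence of C on a right-hand side N → α C β: add FIRST(β) \ {ε}, and if β is empty or nullable also add FOLLOW(N). Iterate to a fixed point.

C is the start symbol, so $ ∈ FOLLOW(C).
In C → C x: C is followed by x, add FIRST(x) \ {ε} = { 'x' }

Taking the union: FOLLOW(C) = { $, 'x' }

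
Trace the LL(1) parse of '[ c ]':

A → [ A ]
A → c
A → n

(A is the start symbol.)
LL(1) parsing maintains a stack (initially the start symbol over $) and the input. At each step: if the stack top is a terminal, match it against the current input token; if it is a non-terminal N, replace it with the RHS of M[N, lookahead] (the unique production whose predict set contains the lookahead).

Stack is shown with the top on the left.

Stack    Input    Action
------------------------
A $      [ c ] $  output A → [ A ]
[ A ] $  [ c ] $  match '['
A ] $    c ] $    output A → c
c ] $    c ] $    match 'c'
] $      ] $      match ']'
$        $        accept

The string is accepted.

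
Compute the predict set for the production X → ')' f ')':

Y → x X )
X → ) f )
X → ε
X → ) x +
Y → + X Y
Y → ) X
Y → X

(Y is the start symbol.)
PREDICT(X → ')' f ')') = (FIRST(RHS) \ {ε}) ∪ (FOLLOW(X) if ε ∈ FIRST(RHS), i.e. RHS ⇒* ε)
FIRST(')' f ')') = { ')' }
ε ∉ FIRST(')' f ')'), so FOLLOW(X) is not added.
PREDICT(X → ')' f ')') = { ')' }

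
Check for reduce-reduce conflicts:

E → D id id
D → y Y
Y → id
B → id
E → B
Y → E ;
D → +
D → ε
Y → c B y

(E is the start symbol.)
Yes — I10: [B → id .] vs [Y → id .]

A reduce-reduce conflict occurs when an LR(0) state has two complete items [A → α .] and [B → β .] — both call for a reduction, and with no lookahead the parser cannot choose between them.

Augment with E' → E and build the canonical LR(0) collection (I0 = CLOSURE({[E' → . E]}), then GOTO on every symbol after a dot until no new states appear). It has 16 states:
  I0: { [B → . id], [D → . +], [D → . y Y], [D → .], [E → . B], [E → . D id id], [E' → . E] }  — shift, reduce
  I1: { [D → + .] }  — reduce
  I2: { [E → B .] }  — reduce
  I3: { [E → D . id id] }  — shift
  I4: { [E' → E .] }  — accept
  I5: { [B → id .] }  — reduce
  I6: { [B → . id], [D → . +], [D → . y Y], [D → .], [D → y . Y], [E → . B], [E → . D id id], [Y → . E ;], [Y → . c B y], [Y → . id] }  — shift, reduce
  I7: { [Y → E . ;] }  — shift
  I8: { [D → y Y .] }  — reduce
  I9: { [B → . id], [Y → c . B y] }  — shift
  I10: { [B → id .], [Y → id .] }  — 2 reduces
  I11: { [Y → c B . y] }  — shift
  I12: { [Y → c B y .] }  — reduce
  I13: { [Y → E ; .] }  — reduce
  I14: { [E → D id . id] }  — shift
  I15: { [E → D id id .] }  — reduce

I10 contains complete items [B → id .], [Y → id .] — reduce-reduce conflict.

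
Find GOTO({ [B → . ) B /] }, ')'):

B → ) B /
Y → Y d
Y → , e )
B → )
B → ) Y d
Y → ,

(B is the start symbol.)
GOTO(I, ')') = CLOSURE({ [A → αX.β] : [A → α.Xβ] ∈ I, X = ')' })

Items with dot before ')', with the dot advanced:
  [B → . ) B /] → [B → ) . B /]
Closure of the advanced items:
  [B → ) . B /] has the dot before B: add [B → . ) B /], [B → . )], [B → . ) Y d]

GOTO = { [B → ) . B /], [B → . ) B /], [B → . ) Y d], [B → . )] }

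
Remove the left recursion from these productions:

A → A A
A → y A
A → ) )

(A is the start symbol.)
A is directly left-recursive. The standard transformation for
  A → A α₁ | ... | A α_m | β₁ | ... | β_n
is
  A  → β₁ A' | ... | β_n A'
  A' → α₁ A' | ... | α_m A' | ε

A → y A becomes A → y A A'
A → ) ) becomes A → ) ) A'
A → A A becomes A' → A A'
Add A' → ε

Resulting grammar:
A → y A A'
A → ) ) A'
A' → A A'
A' → ε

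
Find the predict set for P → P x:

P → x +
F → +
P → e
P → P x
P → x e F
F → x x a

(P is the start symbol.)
{ 'e', 'x' }

PREDICT(P → P x) = (FIRST(RHS) \ {ε}) ∪ (FOLLOW(P) if ε ∈ FIRST(RHS), i.e. RHS ⇒* ε)
FIRST(P) = { 'e', 'x' }
FIRST(P x) = { 'e', 'x' }
ε ∉ FIRST(P x), so FOLLOW(P) is not added.
PREDICT(P → P x) = { 'e', 'x' }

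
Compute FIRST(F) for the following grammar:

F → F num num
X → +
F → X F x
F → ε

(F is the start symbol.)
{ '+', 'num', ε }

To compute FIRST(F), examine every production with F on the left-hand side, reading each right-hand side left to right until a non-nullable symbol is reached.

FIRST sets of the other non-terminals involved (by the same procedure, iterated to a fixed point):
  FIRST(X) = { '+' }

From F → F num num:
  - F is the symbol being defined: contributes nothing new
    F is nullable, so continue to the next symbol
  - num is a terminal: add 'num' and stop
From F → X F x:
  - X is a non-terminal: add FIRST(X) \ {ε} = { '+' }
    X is not nullable, so stop
From F → ε:
  - ε-production, so ε ∈ FIRST(F)

Collecting: FIRST(F) = { '+', 'num', ε }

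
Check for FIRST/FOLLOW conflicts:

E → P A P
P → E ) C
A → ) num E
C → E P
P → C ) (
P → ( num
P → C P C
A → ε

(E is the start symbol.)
No FIRST/FOLLOW conflicts.

Nullable non-terminals: A.

A: nullable alternative(s) A → ε; FOLLOW(A) = { '(' }
  A → ) num E: FIRST \ {ε} = { ')' } — disjoint from FOLLOW(A)
  A → ε: FIRST \ {ε} = { } — this is the only nullable alternative, skip

C, E, P have no nullable alternative, so no FIRST/FOLLOW check is needed there.

No FIRST/FOLLOW conflicts found.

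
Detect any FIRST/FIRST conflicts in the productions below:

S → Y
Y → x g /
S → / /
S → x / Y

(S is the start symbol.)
Yes. S → Y / S → x '/' Y on { 'x' }

FIRST sets of the non-terminals at (or reachable through a nullable prefix from) the front of some alternative:
  FIRST(Y) = { 'x' }

Productions for S:
  S → Y: FIRST = { 'x' }
  S → / /: FIRST = { '/' }
  S → x / Y: FIRST = { 'x' }
Y has only one production, so no FIRST/FIRST conflict is possible there.

Conflict for S: S → Y and S → x / Y
  Overlap: { 'x' }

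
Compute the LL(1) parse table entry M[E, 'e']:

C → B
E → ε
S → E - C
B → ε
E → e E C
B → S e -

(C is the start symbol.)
To find M[E, 'e'], we find productions for E where 'e' is in the predict set (PREDICT(N → α) = (FIRST(α) \ {ε}) ∪ (FOLLOW(N) if α ⇒* ε)).

Relevant sets:
  FOLLOW(E) = { '-', 'e' }

E → ε: PREDICT = { '-', 'e' }
  'e' is in predict set, so this production goes in M[E, 'e']
E → e E C: PREDICT = { 'e' }
  'e' is in predict set, so this production goes in M[E, 'e']

M[E, 'e'] = E → ε, E → e E C  (a multiply-defined cell — the grammar is not LL(1))

Answer: E → ε, E → e E C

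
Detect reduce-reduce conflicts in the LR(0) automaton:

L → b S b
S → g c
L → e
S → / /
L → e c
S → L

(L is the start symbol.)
A reduce-reduce conflict occurs when an LR(0) state has two complete items [A → α .] and [B → β .] — both call for a reduction, and with no lookahead the parser cannot choose between them.

Augment with L' → L and build the canonical LR(0) collection (I0 = CLOSURE({[L' → . L]}), then GOTO on every symbol after a dot until no new states appear). It has 12 states:
  I0: { [L → . b S b], [L → . e c], [L → . e], [L' → . L] }  — shift
  I1: { [L' → L .] }  — accept
  I2: { [L → . b S b], [L → . e c], [L → . e], [L → b . S b], [S → . / /], [S → . L], [S → . g c] }  — shift
  I3: { [L → e . c], [L → e .] }  — shift, reduce
  I4: { [L → e c .] }  — reduce
  I5: { [S → / . /] }  — shift
  I6: { [S → L .] }  — reduce
  I7: { [L → b S . b] }  — shift
  I8: { [S → g . c] }  — shift
  I9: { [S → g c .] }  — reduce
  I10: { [L → b S b .] }  — reduce
  I11: { [S → / / .] }  — reduce

No state contains more than one complete item.

Answer: No reduce-reduce conflicts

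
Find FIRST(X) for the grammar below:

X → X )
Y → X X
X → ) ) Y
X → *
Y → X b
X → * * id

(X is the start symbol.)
To compute FIRST(X), examine every production with X on the left-hand side, reading each right-hand side left to right until a non-nullable symbol is reached.

From X → X ):
  - X is the symbol being defined: contributes nothing new
    X is not nullable, so stop
From X → ) ) Y:
  - ')' is a terminal: add ')' and stop
From X → *:
  - '*' is a terminal: add '*' and stop
From X → * * id:
  - '*' is a terminal: add '*' and stop

Collecting: FIRST(X) = { ')', '*' }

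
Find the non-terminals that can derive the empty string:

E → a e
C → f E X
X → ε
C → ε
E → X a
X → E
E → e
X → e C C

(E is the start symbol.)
ε-productions: X → ε, C → ε
So X, C are immediately nullable.
No further non-terminal can be added: every production for the remaining non-terminals contains a terminal or a non-nullable non-terminal.
Nullable = { 'C', 'X' }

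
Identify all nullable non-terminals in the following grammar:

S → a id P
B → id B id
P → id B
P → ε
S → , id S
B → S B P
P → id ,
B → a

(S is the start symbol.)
ε-productions: P → ε
So P is immediately nullable.
No further non-terminal can be added: every production for the remaining non-terminals contains a terminal or a non-nullable non-terminal.
Nullable = { 'P' }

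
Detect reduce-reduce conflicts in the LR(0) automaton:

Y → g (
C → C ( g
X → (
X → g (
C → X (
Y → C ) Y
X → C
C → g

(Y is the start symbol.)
Yes — I6: [X → g ( .] vs [Y → g ( .]

Augment with Y' → Y and build the canonical LR(0) collection (I0 = CLOSURE({[Y' → . Y]}), then GOTO on every symbol after a dot until no new states appear). It has 12 states:
  I0: { [C → . C ( g], [C → . X (], [C → . g], [X → . (], [X → . C], [X → . g (], [Y → . C ) Y], [Y → . g (], [Y' → . Y] }  — shift
  I1: { [X → ( .] }  — reduce
  I2: { [C → C . ( g], [X → C .], [Y → C . ) Y] }  — shift, reduce
  I3: { [C → X . (] }  — shift
  I4: { [Y' → Y .] }  — accept
  I5: { [C → g .], [X → g . (], [Y → g . (] }  — shift, reduce
  I6: { [X → g ( .], [Y → g ( .] }  — 2 reduces
  I7: { [C → X ( .] }  — reduce
  I8: { [C → C ( . g] }  — shift
  I9: { [C → . C ( g], [C → . X (], [C → . g], [X → . (], [X → . C], [X → . g (], [Y → . C ) Y], [Y → . g (], [Y → C ) . Y] }  — shift
  I10: { [Y → C ) Y .] }  — reduce
  I11: { [C → C ( g .] }  — reduce

I6 contains complete items [X → g ( .], [Y → g ( .] — reduce-reduce conflict.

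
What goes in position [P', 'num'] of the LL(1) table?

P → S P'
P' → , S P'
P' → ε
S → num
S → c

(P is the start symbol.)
To find M[P', 'num'], we find productions for P' where 'num' is in the predict set (PREDICT(N → α) = (FIRST(α) \ {ε}) ∪ (FOLLOW(N) if α ⇒* ε)).

Relevant sets:
  FOLLOW(P') = { $ }

P' → , S P': PREDICT = { ',' }
P' → ε: PREDICT = { $ }

M[P', 'num'] is empty (no production applies)

Answer: Empty (error entry)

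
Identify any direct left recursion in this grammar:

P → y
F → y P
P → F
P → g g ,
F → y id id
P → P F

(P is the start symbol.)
Direct left recursion occurs when N → N α for some non-terminal N (the right-hand side begins with the left-hand side itself).

P → y: starts with y
F → y P: starts with y
P → F: starts with F
P → g g ,: starts with g
F → y id id: starts with y
P → P F: LEFT RECURSIVE (starts with P)

The grammar has direct left recursion on: P.

Answer: Yes, P is left-recursive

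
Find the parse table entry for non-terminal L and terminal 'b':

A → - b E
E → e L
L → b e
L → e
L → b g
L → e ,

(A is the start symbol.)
To find M[L, 'b'], we find productions for L where 'b' is in the predict set (PREDICT(N → α) = (FIRST(α) \ {ε}) ∪ (FOLLOW(N) if α ⇒* ε)).

L → b e: PREDICT = { 'b' }
  'b' is in predict set, so this production goes in M[L, 'b']
L → e: PREDICT = { 'e' }
L → b g: PREDICT = { 'b' }
  'b' is in predict set, so this production goes in M[L, 'b']
L → e ,: PREDICT = { 'e' }

M[L, 'b'] = L → b e, L → b g  (a multiply-defined cell — the grammar is not LL(1))

Answer: L → b e, L → b g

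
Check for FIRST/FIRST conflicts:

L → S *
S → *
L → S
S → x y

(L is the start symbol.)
A FIRST/FIRST conflict occurs when two productions N → α and N → β for the same non-terminal have FIRST(α) ∩ FIRST(β) ≠ ∅ (with ε ∈ FIRST of a nullable right-hand side, so two nullable alternatives also conflict).

FIRST sets of the non-terminals at (or reachable through a nullable prefix from) the front of some alternative:
  FIRST(S) = { '*', 'x' }

Productions for L:
  L → S *: FIRST = { '*', 'x' }
  L → S: FIRST = { '*', 'x' }
Productions for S:
  S → *: FIRST = { '*' }
  S → x y: FIRST = { 'x' }

Conflict for L: L → S * and L → S
  Overlap: { '*', 'x' }

Answer: Yes. L → S '*' / L → S on { '*', 'x' }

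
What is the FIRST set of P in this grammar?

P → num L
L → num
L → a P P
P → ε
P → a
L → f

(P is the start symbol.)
To compute FIRST(P), examine every production with P on the left-hand side, reading each right-hand side left to right until a non-nullable symbol is reached.

From P → num L:
  - num is a terminal: add 'num' and stop
From P → ε:
  - ε-production, so ε ∈ FIRST(P)
From P → a:
  - a is a terminal: add 'a' and stop

Collecting: FIRST(P) = { 'a', 'num', ε }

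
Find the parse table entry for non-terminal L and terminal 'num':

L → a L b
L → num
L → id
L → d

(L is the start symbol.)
L → num

To find M[L, 'num'], we find productions for L where 'num' is in the predict set (PREDICT(N → α) = (FIRST(α) \ {ε}) ∪ (FOLLOW(N) if α ⇒* ε)).

L → a L b: PREDICT = { 'a' }
L → num: PREDICT = { 'num' }
  'num' is in predict set, so this production goes in M[L, 'num']
L → id: PREDICT = { 'id' }
L → d: PREDICT = { 'd' }

M[L, 'num'] = L → num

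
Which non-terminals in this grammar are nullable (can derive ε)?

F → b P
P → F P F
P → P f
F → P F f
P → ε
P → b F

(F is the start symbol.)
{ 'P' }

A non-terminal is nullable if it can derive ε (the empty string): either it has an ε-production, or it has a production whose right-hand side consists entirely of nullable non-terminals.

ε-productions: P → ε
So P is immediately nullable.
No further non-terminal can be added: every production for the remaining non-terminals contains a terminal or a non-nullable non-terminal.
Nullable = { 'P' }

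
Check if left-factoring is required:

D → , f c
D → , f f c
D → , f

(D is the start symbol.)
Yes, D has productions with common prefix ', f'

Left-factoring is needed when two productions for the same non-terminal
share a common prefix on the right-hand side.

Productions for D:
  D → , f c
  D → , f f c
  D → , f

Found common prefix ', f' in productions for D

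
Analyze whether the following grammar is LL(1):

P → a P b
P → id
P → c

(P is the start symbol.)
Yes, the grammar is LL(1).

A grammar is LL(1) if for each non-terminal N with multiple productions, the predict sets of those productions are pairwise disjoint, where PREDICT(N → α) = (FIRST(α) \ {ε}) ∪ (FOLLOW(N) if α ⇒* ε).

For P:
  PREDICT(P → a P b) = { 'a' }
  PREDICT(P → id) = { 'id' }
  PREDICT(P → c) = { 'c' }

All predict sets are disjoint. The grammar IS LL(1).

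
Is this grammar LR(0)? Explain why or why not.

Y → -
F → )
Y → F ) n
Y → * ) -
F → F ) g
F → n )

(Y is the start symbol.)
A grammar is LR(0) if no state in the canonical LR(0) collection has:
  - both a shift item (dot before a terminal) and a complete item (shift-reduce conflict), or
  - two or more complete items (reduce-reduce conflict; the accept item [Y' → Y .] counts as a complete item here).

Augment with Y' → Y and build the canonical LR(0) collection (I0 = CLOSURE({[Y' → . Y]}), then GOTO on every symbol after a dot until no new states appear). It has 13 states:
  I0: { [F → . )], [F → . F ) g], [F → . n )], [Y → . * ) -], [Y → . -], [Y → . F ) n], [Y' → . Y] }  — shift
  I1: { [F → ) .] }  — reduce
  I2: { [Y → * . ) -] }  — shift
  I3: { [Y → - .] }  — reduce
  I4: { [F → F . ) g], [Y → F . ) n] }  — shift
  I5: { [Y' → Y .] }  — accept
  I6: { [F → n . )] }  — shift
  I7: { [F → n ) .] }  — reduce
  I8: { [F → F ) . g], [Y → F ) . n] }  — shift
  I9: { [F → F ) g .] }  — reduce
  I10: { [Y → F ) n .] }  — reduce
  I11: { [Y → * ) . -] }  — shift
  I12: { [Y → * ) - .] }  — reduce

Every state is either a pure shift/goto state or contains exactly one complete item and nothing to shift — no conflicts. The grammar is LR(0).

Answer: Yes, the grammar is LR(0)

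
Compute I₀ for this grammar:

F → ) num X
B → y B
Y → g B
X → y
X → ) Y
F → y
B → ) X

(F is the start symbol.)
First, augment the grammar with F' → F
I₀ = CLOSURE({ [F' → . F] }):
  [F' → . F] has the dot before F: add [F → . ) num X], [F → . y]
No further items can be added.

I₀ = { [F → . ) num X], [F → . y], [F' → . F] }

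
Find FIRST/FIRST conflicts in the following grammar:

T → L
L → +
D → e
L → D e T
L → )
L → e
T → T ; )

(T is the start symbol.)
A FIRST/FIRST conflict occurs when two productions N → α and N → β for the same non-terminal have FIRST(α) ∩ FIRST(β) ≠ ∅ (with ε ∈ FIRST of a nullable right-hand side, so two nullable alternatives also conflict).

FIRST sets of the non-terminals at (or reachable through a nullable prefix from) the front of some alternative:
  FIRST(L) = { ')', '+', 'e' }
  FIRST(T) = { ')', '+', 'e' }
  FIRST(D) = { 'e' }

Productions for T:
  T → L: FIRST = { ')', '+', 'e' }
  T → T ; ): FIRST = { ')', '+', 'e' }
Productions for L:
  L → +: FIRST = { '+' }
  L → D e T: FIRST = { 'e' }
  L → ): FIRST = { ')' }
  L → e: FIRST = { 'e' }
D has only one production, so no FIRST/FIRST conflict is possible there.

Conflict for T: T → L and T → T ; )
  Overlap: { ')', '+', 'e' }
Conflict for L: L → D e T and L → e
  Overlap: { 'e' }

Answer: Yes. T → L / T → T ';' ')' on { ')', '+', 'e' }; L → D e T / L → e on { 'e' }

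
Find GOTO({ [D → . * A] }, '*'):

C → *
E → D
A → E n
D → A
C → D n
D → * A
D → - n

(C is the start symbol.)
GOTO(I, '*') = CLOSURE({ [A → αX.β] : [A → α.Xβ] ∈ I, X = '*' })

Items with dot before '*', with the dot advanced:
  [D → . * A] → [D → * . A]
Closure of the advanced items:
  [D → * . A] has the dot before A: add [A → . E n]
  [A → . E n] has the dot before E: add [E → . D]
  [E → . D] has the dot before D: add [D → . A], [D → . * A], [D → . - n]

GOTO = { [A → . E n], [D → * . A], [D → . * A], [D → . - n], [D → . A], [E → . D] }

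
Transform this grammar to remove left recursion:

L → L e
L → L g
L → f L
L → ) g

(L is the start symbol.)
L → f L L'
L → ) g L'
L' → e L'
L' → g L'
L' → ε

L is directly left-recursive. The standard transformation for
  A → A α₁ | ... | A α_m | β₁ | ... | β_n
is
  A  → β₁ A' | ... | β_n A'
  A' → α₁ A' | ... | α_m A' | ε

L → f L becomes L → f L L'
L → ) g becomes L → ) g L'
L → L e becomes L' → e L'
L → L g becomes L' → g L'
Add L' → ε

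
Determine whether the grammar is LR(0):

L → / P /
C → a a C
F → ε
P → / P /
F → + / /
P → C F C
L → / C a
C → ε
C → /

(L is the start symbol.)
No. Shift-reduce conflict between [C → .] and [C → . /]

Augment with L' → L and build the canonical LR(0) collection (I0 = CLOSURE({[L' → . L]}), then GOTO on every symbol after a dot until no new states appear). It has 20 states:
  I0: { [L → . / C a], [L → . / P /], [L' → . L] }  — shift
  I1: { [C → . /], [C → . a a C], [C → .], [L → / . C a], [L → / . P /], [P → . / P /], [P → . C F C] }  — shift, reduce
  I2: { [L' → L .] }  — accept
  I3: { [C → . /], [C → . a a C], [C → .], [C → / .], [P → . / P /], [P → . C F C], [P → / . P /] }  — shift, 2 reduces
  I4: { [F → . + / /], [F → .], [L → / C . a], [P → C . F C] }  — shift, reduce
  I5: { [L → / P . /] }  — shift
  I6: { [C → a . a C] }  — shift
  I7: { [C → . /], [C → . a a C], [C → .], [C → a a . C] }  — shift, reduce
  I8: { [C → / .] }  — reduce
  I9: { [C → a a C .] }  — reduce
  I10: { [L → / P / .] }  — reduce
  I11: { [F → + . / /] }  — shift
  I12: { [C → . /], [C → . a a C], [C → .], [P → C F . C] }  — shift, reduce
  I13: { [L → / C a .] }  — reduce
  I14: { [P → C F C .] }  — reduce
  I15: { [F → + / . /] }  — shift
  I16: { [F → + / / .] }  — reduce
  I17: { [F → . + / /], [F → .], [P → C . F C] }  — shift, reduce
  I18: { [P → / P . /] }  — shift
  I19: { [P → / P / .] }  — reduce

Conflict in state I1:
  Shift-reduce conflict between [C → .] and [C → . /]
So the grammar is NOT LR(0).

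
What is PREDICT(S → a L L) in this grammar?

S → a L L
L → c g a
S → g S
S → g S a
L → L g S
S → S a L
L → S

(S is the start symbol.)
PREDICT(S → a L L) = (FIRST(RHS) \ {ε}) ∪ (FOLLOW(S) if ε ∈ FIRST(RHS), i.e. RHS ⇒* ε)
FIRST(a L L) = { 'a' }
ε ∉ FIRST(a L L), so FOLLOW(S) is not added.
PREDICT(S → a L L) = { 'a' }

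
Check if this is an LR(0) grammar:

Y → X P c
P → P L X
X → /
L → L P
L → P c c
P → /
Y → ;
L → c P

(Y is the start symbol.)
Augment with Y' → Y and build the canonical LR(0) collection (I0 = CLOSURE({[Y' → . Y]}), then GOTO on every symbol after a dot until no new states appear). It has 17 states:
  I0: { [X → . /], [Y → . ;], [Y → . X P c], [Y' → . Y] }  — shift
  I1: { [X → / .] }  — reduce
  I2: { [Y → ; .] }  — reduce
  I3: { [P → . /], [P → . P L X], [Y → X . P c] }  — shift
  I4: { [Y' → Y .] }  — accept
  I5: { [P → / .] }  — reduce
  I6: { [L → . L P], [L → . P c c], [L → . c P], [P → . /], [P → . P L X], [P → P . L X], [Y → X P . c] }  — shift
  I7: { [L → L . P], [P → . /], [P → . P L X], [P → P L . X], [X → . /] }  — shift
  I8: { [L → . L P], [L → . P c c], [L → . c P], [L → P . c c], [P → . /], [P → . P L X], [P → P . L X] }  — shift
  I9: { [L → c . P], [P → . /], [P → . P L X], [Y → X P c .] }  — shift, reduce
  I10: { [L → . L P], [L → . P c c], [L → . c P], [L → c P .], [P → . /], [P → . P L X], [P → P . L X] }  — shift, reduce
  I11: { [L → c . P], [P → . /], [P → . P L X] }  — shift
  I12: { [L → P c . c], [L → c . P], [P → . /], [P → . P L X] }  — shift
  I13: { [L → P c c .] }  — reduce
  I14: { [P → / .], [X → / .] }  — 2 reduces
  I15: { [L → . L P], [L → . P c c], [L → . c P], [L → L P .], [P → . /], [P → . P L X], [P → P . L X] }  — shift, reduce
  I16: { [P → P L X .] }  — reduce

Conflict in state I9:
  Shift-reduce conflict between [Y → X P c .] and [P → . /]
So the grammar is NOT LR(0).

Answer: No. Shift-reduce conflict between [Y → X P c .] and [P → . /]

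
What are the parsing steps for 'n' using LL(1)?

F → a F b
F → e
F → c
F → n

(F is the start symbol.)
LL(1) parsing maintains a stack (initially the start symbol over $) and the input. At each step: if the stack top is a terminal, match it against the current input token; if it is a non-terminal N, replace it with the RHS of M[N, lookahead] (the unique production whose predict set contains the lookahead).

Stack is shown with the top on the left.

Stack  Input  Action
--------------------
F $    n $    output F → n
n $    n $    match 'n'
$      $      accept

The string is accepted.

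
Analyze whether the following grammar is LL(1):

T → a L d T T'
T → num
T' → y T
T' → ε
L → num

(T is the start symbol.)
No. Predict set conflict for T': { 'y' }

Relevant sets:
  FOLLOW(T') = { $, 'y' }

For T:
  PREDICT(T → a L d T T') = { 'a' }
  PREDICT(T → num) = { 'num' }
For T':
  PREDICT(T' → y T) = { 'y' }
  PREDICT(T' → ε) = { $, 'y' }
L has a single production, so nothing to check there.

Conflict found: Predict set conflict for T': { 'y' }
The grammar is NOT LL(1).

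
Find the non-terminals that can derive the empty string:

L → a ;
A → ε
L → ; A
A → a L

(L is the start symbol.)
{ 'A' }

A non-terminal is nullable if it can derive ε (the empty string): either it has an ε-production, or it has a production whose right-hand side consists entirely of nullable non-terminals.

ε-productions: A → ε
So A is immediately nullable.
No further non-terminal can be added: every production for the remaining non-terminals contains a terminal or a non-nullable non-terminal.
Nullable = { 'A' }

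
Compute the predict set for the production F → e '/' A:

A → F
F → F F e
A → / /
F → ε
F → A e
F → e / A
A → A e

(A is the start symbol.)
{ 'e' }

PREDICT(F → e '/' A) = (FIRST(RHS) \ {ε}) ∪ (FOLLOW(F) if ε ∈ FIRST(RHS), i.e. RHS ⇒* ε)
FIRST(e '/' A) = { 'e' }
ε ∉ FIRST(e '/' A), so FOLLOW(F) is not added.
PREDICT(F → e '/' A) = { 'e' }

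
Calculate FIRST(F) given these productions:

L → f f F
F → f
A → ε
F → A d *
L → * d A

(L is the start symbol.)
{ 'd', 'f' }

FIRST sets of the other non-terminals involved (by the same procedure, iterated to a fixed point):
  FIRST(A) = { ε }

From F → f:
  - f is a terminal: add 'f' and stop
From F → A d *:
  - A is a non-terminal: add FIRST(A) \ {ε} = { }
    A is nullable, so continue to the next symbol
  - d is a terminal: add 'd' and stop

Collecting: FIRST(F) = { 'd', 'f' }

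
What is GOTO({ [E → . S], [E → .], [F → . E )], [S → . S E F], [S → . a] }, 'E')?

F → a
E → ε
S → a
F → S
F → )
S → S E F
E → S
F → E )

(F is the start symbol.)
{ [F → E . )] }

GOTO(I, 'E') = CLOSURE({ [A → αX.β] : [A → α.Xβ] ∈ I, X = 'E' })

Items with dot before 'E', with the dot advanced:
  [F → . E )] → [F → E . )]
Closure adds nothing (no advanced item has the dot before a non-terminal).

GOTO = { [F → E . )] }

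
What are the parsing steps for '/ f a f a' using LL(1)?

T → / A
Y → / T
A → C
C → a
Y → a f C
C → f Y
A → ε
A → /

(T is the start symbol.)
LL(1) parsing maintains a stack (initially the start symbol over $) and the input. At each step: if the stack top is a terminal, match it against the current input token; if it is a non-terminal N, replace it with the RHS of M[N, lookahead] (the unique production whose predict set contains the lookahead).

Stack is shown with the top on the left.

Stack    Input        Action
----------------------------
T $      / f a f a $  output T → / A
/ A $    / f a f a $  match '/'
A $      f a f a $    output A → C
C $      f a f a $    output C → f Y
f Y $    f a f a $    match 'f'
Y $      a f a $      output Y → a f C
a f C $  a f a $      match 'a'
f C $    f a $        match 'f'
C $      a $          output C → a
a $      a $          match 'a'
$        $            accept

The string is accepted.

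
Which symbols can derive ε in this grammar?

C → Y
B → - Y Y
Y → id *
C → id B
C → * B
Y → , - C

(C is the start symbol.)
None

There are no ε-productions, so no non-terminal can derive ε.
No non-terminals are nullable.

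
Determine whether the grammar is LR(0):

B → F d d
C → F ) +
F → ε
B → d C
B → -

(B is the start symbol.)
No. Shift-reduce conflict between [F → .] and [B → . -]

A grammar is LR(0) if no state in the canonical LR(0) collection has:
  - both a shift item (dot before a terminal) and a complete item (shift-reduce conflict), or
  - two or more complete items (reduce-reduce conflict; the accept item [B' → B .] counts as a complete item here).

Augment with B' → B and build the canonical LR(0) collection (I0 = CLOSURE({[B' → . B]}), then GOTO on every symbol after a dot until no new states appear). It has 11 states:
  I0: { [B → . -], [B → . F d d], [B → . d C], [B' → . B], [F → .] }  — shift, reduce
  I1: { [B → - .] }  — reduce
  I2: { [B' → B .] }  — accept
  I3: { [B → F . d d] }  — shift
  I4: { [B → d . C], [C → . F ) +], [F → .] }  — reduce
  I5: { [B → d C .] }  — reduce
  I6: { [C → F . ) +] }  — shift
  I7: { [C → F ) . +] }  — shift
  I8: { [C → F ) + .] }  — reduce
  I9: { [B → F d . d] }  — shift
  I10: { [B → F d d .] }  — reduce

Conflict in state I0:
  Shift-reduce conflict between [F → .] and [B → . -]
So the grammar is NOT LR(0).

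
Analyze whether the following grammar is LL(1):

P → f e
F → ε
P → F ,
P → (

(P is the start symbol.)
A grammar is LL(1) if for each non-terminal N with multiple productions, the predict sets of those productions are pairwise disjoint, where PREDICT(N → α) = (FIRST(α) \ {ε}) ∪ (FOLLOW(N) if α ⇒* ε).

Relevant sets:
  FIRST(F) = { ε }

For P:
  PREDICT(P → f e) = { 'f' }
  PREDICT(P → F ',') = { ',' }
  PREDICT(P → '(') = { '(' }
F has a single production, so nothing to check there.

All predict sets are disjoint. The grammar IS LL(1).

Answer: Yes, the grammar is LL(1).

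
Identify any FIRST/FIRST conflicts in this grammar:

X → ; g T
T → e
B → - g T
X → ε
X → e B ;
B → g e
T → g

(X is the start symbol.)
No FIRST/FIRST conflicts.

A FIRST/FIRST conflict occurs when two productions N → α and N → β for the same non-terminal have FIRST(α) ∩ FIRST(β) ≠ ∅ (with ε ∈ FIRST of a nullable right-hand side, so two nullable alternatives also conflict).

Productions for X:
  X → ; g T: FIRST = { ';' }
  X → ε: FIRST = { ε }
  X → e B ;: FIRST = { 'e' }
Productions for T:
  T → e: FIRST = { 'e' }
  T → g: FIRST = { 'g' }
Productions for B:
  B → - g T: FIRST = { '-' }
  B → g e: FIRST = { 'g' }

All alternatives of each non-terminal have pairwise disjoint FIRST sets.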